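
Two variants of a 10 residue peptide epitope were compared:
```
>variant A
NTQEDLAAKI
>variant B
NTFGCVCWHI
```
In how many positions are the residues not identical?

Comparing position by position, 7 positions differ: 3 (Q/F), 4 (E/G), 5 (D/C), 6 (L/V), 7 (A/C), 8 (A/W), 9 (K/H).

7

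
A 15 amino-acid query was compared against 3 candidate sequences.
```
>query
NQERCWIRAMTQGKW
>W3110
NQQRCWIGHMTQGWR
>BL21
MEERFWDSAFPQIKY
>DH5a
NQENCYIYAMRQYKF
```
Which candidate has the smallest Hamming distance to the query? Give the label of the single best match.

W3110

W3110 differs at 5 residues; BL21 differs at 9 residues; DH5a differs at 6 residues. The closest is W3110.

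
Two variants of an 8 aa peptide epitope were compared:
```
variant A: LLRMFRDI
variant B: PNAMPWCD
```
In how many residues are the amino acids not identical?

7

The sequences differ at residues 1, 2, 3, 5, 6, 7, 8 (1-based) — 7 in total.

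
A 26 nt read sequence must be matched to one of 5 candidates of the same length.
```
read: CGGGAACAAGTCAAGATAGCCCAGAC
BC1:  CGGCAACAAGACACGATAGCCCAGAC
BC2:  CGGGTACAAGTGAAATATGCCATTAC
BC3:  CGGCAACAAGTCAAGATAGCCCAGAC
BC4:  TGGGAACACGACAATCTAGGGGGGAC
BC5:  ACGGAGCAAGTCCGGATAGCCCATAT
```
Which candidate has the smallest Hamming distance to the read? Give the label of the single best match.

BC1 differs at 3 positions; BC2 differs at 9 positions; BC3 differs at 1 position; BC4 differs at 9 positions; BC5 differs at 7 positions. The closest is BC3.

BC3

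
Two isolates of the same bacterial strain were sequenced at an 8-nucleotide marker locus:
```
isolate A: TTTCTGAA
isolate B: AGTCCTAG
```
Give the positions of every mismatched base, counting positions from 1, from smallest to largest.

1, 2, 5, 6, 8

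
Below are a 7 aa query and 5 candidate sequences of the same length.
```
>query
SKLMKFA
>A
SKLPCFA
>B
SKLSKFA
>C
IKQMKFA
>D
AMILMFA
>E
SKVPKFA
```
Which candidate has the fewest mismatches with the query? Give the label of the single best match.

Hamming distances to query — A: 2; B: 1; C: 2; D: 5; E: 2.
Smallest is B with 1 mismatch.

B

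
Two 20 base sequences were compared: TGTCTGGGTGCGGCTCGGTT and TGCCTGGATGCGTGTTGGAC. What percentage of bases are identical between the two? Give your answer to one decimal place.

7 positions differ (3, 8, 13, 14, 16, 19, 20), so 13 of 20 match: 13/20 = 65%.

65.0%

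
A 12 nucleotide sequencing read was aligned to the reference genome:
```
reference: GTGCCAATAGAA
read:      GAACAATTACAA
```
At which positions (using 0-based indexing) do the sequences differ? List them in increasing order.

1, 2, 4, 6, 9

Differences at position 1 (T→A), position 2 (G→A), position 4 (C→A), position 6 (A→T), position 9 (G→C).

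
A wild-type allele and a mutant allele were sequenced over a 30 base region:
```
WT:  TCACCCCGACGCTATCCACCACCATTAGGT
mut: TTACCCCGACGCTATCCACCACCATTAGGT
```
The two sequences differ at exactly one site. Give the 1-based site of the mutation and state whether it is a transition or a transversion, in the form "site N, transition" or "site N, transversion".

Site 2 changes C→T. C is a pyrimidine and T is a pyrimidine, so this is a transition.

site 2, transition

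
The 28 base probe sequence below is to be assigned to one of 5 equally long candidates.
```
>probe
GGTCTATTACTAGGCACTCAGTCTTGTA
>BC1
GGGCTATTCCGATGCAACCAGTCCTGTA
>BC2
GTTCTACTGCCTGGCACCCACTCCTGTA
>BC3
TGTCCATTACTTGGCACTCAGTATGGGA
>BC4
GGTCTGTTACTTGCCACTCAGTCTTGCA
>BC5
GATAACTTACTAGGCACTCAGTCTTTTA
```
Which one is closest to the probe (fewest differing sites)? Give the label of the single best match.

BC1 differs at 7 sites; BC2 differs at 8 sites; BC3 differs at 6 sites; BC4 differs at 4 sites; BC5 differs at 5 sites. The closest is BC4.

BC4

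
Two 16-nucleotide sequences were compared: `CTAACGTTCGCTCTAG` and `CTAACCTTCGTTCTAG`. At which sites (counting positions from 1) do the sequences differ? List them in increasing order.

6, 11

Differences at site 6 (G→C), site 11 (C→T).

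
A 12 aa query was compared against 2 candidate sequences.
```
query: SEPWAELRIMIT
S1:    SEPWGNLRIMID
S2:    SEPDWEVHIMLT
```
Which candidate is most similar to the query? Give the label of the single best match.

Hamming distances to query — S1: 3; S2: 5.
Smallest is S1 with 3 mismatches.

S1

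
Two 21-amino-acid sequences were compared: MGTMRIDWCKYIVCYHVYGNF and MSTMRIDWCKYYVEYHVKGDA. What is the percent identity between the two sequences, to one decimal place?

71.4%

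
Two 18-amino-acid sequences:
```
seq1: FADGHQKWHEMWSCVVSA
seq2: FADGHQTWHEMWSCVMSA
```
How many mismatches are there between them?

2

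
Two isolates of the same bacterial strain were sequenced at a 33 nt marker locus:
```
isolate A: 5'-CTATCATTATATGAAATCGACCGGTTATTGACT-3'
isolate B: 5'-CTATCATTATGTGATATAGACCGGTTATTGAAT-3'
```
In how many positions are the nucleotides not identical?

4

The sequences differ at positions 11, 15, 18, 32 (1-based) — 4 in total.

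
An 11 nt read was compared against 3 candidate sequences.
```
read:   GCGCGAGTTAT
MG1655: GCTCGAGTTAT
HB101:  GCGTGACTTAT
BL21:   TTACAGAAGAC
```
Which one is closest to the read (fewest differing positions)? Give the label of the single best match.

MG1655

Hamming distances to read — MG1655: 1; HB101: 2; BL21: 9.
Smallest is MG1655 with 1 mismatch.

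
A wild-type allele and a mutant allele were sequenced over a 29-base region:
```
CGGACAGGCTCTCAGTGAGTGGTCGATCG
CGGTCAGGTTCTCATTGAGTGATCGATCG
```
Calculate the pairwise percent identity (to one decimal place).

4 positions differ (4, 9, 15, 22), so 25 of 29 match: 25/29 = 86.21%.

86.2%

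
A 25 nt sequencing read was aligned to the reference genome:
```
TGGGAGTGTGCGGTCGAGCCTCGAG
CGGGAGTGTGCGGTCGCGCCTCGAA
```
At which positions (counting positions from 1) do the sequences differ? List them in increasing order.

1, 17, 25

Differences at position 1 (T→C), position 17 (A→C), position 25 (G→A).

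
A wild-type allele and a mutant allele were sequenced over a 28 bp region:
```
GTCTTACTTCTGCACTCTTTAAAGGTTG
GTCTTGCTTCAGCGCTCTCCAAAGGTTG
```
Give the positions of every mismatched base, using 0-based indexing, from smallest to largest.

5, 10, 13, 18, 19

Scanning 0-based: 5: A/G; 10: T/A; 13: A/G; 18: T/C; 19: T/C.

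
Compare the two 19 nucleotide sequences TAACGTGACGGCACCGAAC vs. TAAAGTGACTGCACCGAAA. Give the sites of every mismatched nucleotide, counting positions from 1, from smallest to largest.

4, 10, 19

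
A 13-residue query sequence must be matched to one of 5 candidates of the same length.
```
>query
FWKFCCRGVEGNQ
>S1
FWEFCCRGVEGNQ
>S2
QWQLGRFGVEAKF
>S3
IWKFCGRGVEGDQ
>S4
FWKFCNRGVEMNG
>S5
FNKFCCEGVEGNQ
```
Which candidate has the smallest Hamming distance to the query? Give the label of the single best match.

Hamming distances to query — S1: 1; S2: 9; S3: 3; S4: 3; S5: 2.
Smallest is S1 with 1 mismatch.

S1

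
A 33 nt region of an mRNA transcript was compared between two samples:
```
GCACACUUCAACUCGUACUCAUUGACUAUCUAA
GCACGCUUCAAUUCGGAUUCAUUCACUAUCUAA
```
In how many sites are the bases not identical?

The sequences differ at sites 5, 12, 16, 18, 24 (1-based) — 5 in total.

5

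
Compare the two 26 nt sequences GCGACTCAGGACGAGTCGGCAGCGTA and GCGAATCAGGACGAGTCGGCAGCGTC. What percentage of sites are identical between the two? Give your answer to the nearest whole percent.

92%

Mismatches at positions 5, 26 (1-based): 2 of 26.
Identical positions: 24/26 = 92.31% → 92%.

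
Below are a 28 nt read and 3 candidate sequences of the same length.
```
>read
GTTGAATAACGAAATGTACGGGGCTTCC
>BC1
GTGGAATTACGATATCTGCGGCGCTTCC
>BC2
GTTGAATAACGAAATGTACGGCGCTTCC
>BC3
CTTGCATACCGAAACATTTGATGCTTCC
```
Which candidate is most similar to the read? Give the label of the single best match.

Hamming distances to read — BC1: 6; BC2: 1; BC3: 9.
Smallest is BC2 with 1 mismatch.

BC2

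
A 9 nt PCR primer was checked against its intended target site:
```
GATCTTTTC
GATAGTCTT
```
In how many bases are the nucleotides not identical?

4

Comparing position by position, 4 bases differ: 4 (C/A), 5 (T/G), 7 (T/C), 9 (C/T).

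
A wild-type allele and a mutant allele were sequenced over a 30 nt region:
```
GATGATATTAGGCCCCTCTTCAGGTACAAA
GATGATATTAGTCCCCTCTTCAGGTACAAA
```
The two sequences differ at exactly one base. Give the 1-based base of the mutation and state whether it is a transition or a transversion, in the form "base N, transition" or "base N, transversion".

The sequences differ only at base 12: G→T (purine→pyrimidine), a transversion.

base 12, transversion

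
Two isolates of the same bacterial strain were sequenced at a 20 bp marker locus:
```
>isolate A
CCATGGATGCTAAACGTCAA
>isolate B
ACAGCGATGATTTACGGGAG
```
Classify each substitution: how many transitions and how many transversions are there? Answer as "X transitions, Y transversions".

Transitions (purine↔purine or pyrimidine↔pyrimidine): 20 A→G.
Transversions (purine↔pyrimidine): 1 C→A, 4 T→G, 5 G→C, 10 C→A, 12 A→T, 13 A→T, 17 T→G, 18 C→G.

1 transition, 8 transversions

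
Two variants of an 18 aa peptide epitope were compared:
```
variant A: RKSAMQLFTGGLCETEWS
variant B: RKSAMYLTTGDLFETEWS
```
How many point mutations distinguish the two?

4

The sequences differ at residues 6, 8, 11, 13 (1-based) — 4 in total.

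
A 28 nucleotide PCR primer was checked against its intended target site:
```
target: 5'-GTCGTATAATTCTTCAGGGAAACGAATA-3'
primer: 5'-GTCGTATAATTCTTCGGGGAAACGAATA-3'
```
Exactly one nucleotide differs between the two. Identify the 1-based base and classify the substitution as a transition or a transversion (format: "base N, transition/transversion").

base 16, transition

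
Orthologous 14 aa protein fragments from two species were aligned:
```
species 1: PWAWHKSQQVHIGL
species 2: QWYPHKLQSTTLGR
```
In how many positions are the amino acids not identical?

9

Comparing position by position, 9 positions differ: 1 (P/Q), 3 (A/Y), 4 (W/P), 7 (S/L), 9 (Q/S), 10 (V/T), 11 (H/T), 12 (I/L), 14 (L/R).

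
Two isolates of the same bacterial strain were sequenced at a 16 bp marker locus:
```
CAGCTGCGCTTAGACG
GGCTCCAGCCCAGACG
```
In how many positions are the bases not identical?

9

Comparing position by position, 9 positions differ: 1 (C/G), 2 (A/G), 3 (G/C), 4 (C/T), 5 (T/C), 6 (G/C), 7 (C/A), 10 (T/C), 11 (T/C).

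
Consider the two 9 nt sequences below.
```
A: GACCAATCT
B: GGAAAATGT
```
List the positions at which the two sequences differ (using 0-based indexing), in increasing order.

1, 2, 3, 7

Differences at position 1 (A→G), position 2 (C→A), position 3 (C→A), position 7 (C→G).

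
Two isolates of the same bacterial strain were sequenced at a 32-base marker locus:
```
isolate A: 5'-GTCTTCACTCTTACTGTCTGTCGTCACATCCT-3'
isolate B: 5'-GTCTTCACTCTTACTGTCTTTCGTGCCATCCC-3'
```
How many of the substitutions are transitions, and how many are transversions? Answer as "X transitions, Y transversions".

1 transition, 3 transversions

Transitions (purine↔purine or pyrimidine↔pyrimidine): 32 T→C.
Transversions (purine↔pyrimidine): 20 G→T, 25 C→G, 26 A→C.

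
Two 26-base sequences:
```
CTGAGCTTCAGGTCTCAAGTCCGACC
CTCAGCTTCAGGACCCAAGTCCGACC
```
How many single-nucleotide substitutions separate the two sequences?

Mismatches (1-based): position 3: G→C; position 13: T→A; position 15: T→C.

3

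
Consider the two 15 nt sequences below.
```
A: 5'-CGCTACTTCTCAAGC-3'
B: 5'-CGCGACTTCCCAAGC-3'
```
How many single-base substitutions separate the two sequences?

Comparing position by position, 2 sites differ: 4 (T/G), 10 (T/C).

2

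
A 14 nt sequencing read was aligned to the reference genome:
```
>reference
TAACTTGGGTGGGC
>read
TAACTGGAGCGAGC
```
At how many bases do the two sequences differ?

4

Mismatches (1-based): base 6: T→G; base 8: G→A; base 10: T→C; base 12: G→A.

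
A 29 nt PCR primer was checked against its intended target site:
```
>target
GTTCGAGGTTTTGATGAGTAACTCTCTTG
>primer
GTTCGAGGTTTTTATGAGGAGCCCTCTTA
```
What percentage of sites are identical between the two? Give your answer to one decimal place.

82.8%

5 positions differ (13, 19, 21, 23, 29), so 24 of 29 match: 24/29 = 82.76%.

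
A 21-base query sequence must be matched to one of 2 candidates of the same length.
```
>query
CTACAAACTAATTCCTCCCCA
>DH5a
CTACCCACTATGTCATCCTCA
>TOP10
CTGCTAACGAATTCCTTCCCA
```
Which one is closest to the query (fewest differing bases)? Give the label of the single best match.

TOP10

Hamming distances to query — DH5a: 6; TOP10: 4.
Smallest is TOP10 with 4 mismatches.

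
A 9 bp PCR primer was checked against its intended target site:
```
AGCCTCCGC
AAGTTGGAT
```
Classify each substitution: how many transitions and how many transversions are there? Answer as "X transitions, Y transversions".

Mismatches (1-based):
base 2: G→A (purine→purine, transition)
base 3: C→G (pyrimidine→purine, transversion)
base 4: C→T (pyrimidine→pyrimidine, transition)
base 6: C→G (pyrimidine→purine, transversion)
base 7: C→G (pyrimidine→purine, transversion)
base 8: G→A (purine→purine, transition)
base 9: C→T (pyrimidine→pyrimidine, transition)

4 transitions, 3 transversions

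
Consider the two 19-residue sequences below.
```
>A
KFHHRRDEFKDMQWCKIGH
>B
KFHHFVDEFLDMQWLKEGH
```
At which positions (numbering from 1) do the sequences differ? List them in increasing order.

Differences at position 5 (R→F), position 6 (R→V), position 10 (K→L), position 15 (C→L), position 17 (I→E).

5, 6, 10, 15, 17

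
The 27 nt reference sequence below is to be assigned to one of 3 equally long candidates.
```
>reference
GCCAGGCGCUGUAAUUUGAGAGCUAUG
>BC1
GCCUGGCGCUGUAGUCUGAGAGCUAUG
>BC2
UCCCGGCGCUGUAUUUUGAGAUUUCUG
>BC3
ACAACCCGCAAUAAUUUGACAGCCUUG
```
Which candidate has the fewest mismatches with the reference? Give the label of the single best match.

Hamming distances to reference — BC1: 3; BC2: 6; BC3: 9.
Smallest is BC1 with 3 mismatches.

BC1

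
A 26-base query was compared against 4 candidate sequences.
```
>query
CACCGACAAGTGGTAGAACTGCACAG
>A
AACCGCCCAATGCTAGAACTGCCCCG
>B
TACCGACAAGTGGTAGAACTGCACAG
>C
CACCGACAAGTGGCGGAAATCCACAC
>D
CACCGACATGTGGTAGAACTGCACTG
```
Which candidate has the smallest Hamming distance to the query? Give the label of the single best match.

B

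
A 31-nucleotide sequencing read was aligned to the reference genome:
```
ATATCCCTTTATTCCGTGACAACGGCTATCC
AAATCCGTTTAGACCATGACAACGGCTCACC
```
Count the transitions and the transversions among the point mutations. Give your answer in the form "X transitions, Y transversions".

Mismatches (1-based):
site 2: T→A (pyrimidine→purine, transversion)
site 7: C→G (pyrimidine→purine, transversion)
site 12: T→G (pyrimidine→purine, transversion)
site 13: T→A (pyrimidine→purine, transversion)
site 16: G→A (purine→purine, transition)
site 28: A→C (purine→pyrimidine, transversion)
site 29: T→A (pyrimidine→purine, transversion)

1 transition, 6 transversions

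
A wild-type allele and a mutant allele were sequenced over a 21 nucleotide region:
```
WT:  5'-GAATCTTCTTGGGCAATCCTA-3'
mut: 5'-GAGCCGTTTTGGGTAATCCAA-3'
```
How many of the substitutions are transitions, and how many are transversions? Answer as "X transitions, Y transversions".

4 transitions, 2 transversions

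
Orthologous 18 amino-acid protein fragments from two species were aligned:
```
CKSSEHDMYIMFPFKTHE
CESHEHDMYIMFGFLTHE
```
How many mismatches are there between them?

4

The sequences differ at residues 2, 4, 13, 15 (1-based) — 4 in total.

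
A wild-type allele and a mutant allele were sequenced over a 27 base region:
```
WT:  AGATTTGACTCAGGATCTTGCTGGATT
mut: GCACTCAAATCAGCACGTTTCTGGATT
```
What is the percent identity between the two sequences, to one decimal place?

63.0%

10 positions differ (1, 2, 4, 6, 7, 9, 14, 16, 17, 20), so 17 of 27 match: 17/27 = 62.96%.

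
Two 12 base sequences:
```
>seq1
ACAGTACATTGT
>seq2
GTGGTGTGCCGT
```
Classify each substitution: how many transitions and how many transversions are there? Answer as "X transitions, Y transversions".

Transitions (purine↔purine or pyrimidine↔pyrimidine): 1 A→G, 2 C→T, 3 A→G, 6 A→G, 7 C→T, 8 A→G, 9 T→C, 10 T→C.
Transversions (purine↔pyrimidine): none.

8 transitions, 0 transversions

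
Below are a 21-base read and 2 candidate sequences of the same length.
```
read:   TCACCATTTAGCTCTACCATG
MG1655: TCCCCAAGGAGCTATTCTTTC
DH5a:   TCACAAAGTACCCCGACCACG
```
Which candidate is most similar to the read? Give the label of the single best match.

DH5a

Hamming distances to read — MG1655: 9; DH5a: 7.
Smallest is DH5a with 7 mismatches.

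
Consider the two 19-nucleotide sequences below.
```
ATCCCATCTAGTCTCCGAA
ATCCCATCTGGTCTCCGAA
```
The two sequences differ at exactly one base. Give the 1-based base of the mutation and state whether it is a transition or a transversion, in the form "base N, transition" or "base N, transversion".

base 10, transition

Base 10 changes A→G. A is a purine and G is a purine, so this is a transition.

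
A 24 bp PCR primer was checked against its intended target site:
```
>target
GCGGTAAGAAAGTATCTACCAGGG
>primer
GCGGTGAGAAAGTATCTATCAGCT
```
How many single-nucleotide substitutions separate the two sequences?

4

Mismatches (1-based): base 6: A→G; base 19: C→T; base 23: G→C; base 24: G→T.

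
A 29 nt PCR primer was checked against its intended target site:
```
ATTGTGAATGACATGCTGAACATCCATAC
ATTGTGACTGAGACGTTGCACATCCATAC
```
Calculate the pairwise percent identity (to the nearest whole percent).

5 positions differ (8, 12, 14, 16, 19), so 24 of 29 match: 24/29 = 82.76%.

83%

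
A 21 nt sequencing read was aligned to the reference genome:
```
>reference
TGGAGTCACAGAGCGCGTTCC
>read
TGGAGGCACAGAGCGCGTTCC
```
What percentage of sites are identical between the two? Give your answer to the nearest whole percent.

Mismatch at position 6 (1-based): 1 of 21.
Identical positions: 20/21 = 95.24% → 95%.

95%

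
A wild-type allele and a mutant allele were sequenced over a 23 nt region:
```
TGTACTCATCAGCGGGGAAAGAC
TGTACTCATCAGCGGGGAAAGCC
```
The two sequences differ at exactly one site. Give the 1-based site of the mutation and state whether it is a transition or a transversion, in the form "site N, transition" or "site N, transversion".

site 22, transversion

Site 22 changes A→C. A is a purine and C is a pyrimidine, so this is a transversion.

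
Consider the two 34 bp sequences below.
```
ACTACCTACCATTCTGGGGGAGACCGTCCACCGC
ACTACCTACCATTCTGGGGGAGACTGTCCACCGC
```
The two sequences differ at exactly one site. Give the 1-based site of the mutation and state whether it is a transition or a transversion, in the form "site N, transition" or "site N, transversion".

site 25, transition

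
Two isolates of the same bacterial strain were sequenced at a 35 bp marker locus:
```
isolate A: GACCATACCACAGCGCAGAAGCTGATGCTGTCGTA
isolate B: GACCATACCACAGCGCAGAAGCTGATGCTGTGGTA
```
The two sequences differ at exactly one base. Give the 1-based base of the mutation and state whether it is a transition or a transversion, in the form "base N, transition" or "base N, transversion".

base 32, transversion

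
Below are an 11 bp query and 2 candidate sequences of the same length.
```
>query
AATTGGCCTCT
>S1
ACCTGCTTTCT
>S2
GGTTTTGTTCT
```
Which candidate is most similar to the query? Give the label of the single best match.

Hamming distances to query — S1: 5; S2: 6.
Smallest is S1 with 5 mismatches.

S1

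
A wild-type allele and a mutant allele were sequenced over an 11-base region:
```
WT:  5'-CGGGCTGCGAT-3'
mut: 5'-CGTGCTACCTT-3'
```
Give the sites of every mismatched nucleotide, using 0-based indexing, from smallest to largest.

2, 6, 8, 9

Differences at site 2 (G→T), site 6 (G→A), site 8 (G→C), site 9 (A→T).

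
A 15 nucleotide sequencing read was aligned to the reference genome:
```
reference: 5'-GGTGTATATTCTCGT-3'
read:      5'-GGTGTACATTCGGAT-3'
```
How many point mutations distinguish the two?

4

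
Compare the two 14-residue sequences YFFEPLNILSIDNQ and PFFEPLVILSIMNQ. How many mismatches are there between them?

3

Comparing position by position, 3 residues differ: 1 (Y/P), 7 (N/V), 12 (D/M).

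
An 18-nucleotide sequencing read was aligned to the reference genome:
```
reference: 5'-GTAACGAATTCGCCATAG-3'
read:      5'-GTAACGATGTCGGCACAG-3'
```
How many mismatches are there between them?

4

The sequences differ at bases 8, 9, 13, 16 (1-based) — 4 in total.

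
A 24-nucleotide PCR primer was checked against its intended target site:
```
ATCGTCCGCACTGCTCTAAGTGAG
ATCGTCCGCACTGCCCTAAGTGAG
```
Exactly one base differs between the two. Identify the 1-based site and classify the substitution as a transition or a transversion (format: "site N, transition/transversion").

site 15, transition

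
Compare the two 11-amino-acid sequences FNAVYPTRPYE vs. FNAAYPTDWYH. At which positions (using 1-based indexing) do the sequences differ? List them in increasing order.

Differences at position 4 (V→A), position 8 (R→D), position 9 (P→W), position 11 (E→H).

4, 8, 9, 11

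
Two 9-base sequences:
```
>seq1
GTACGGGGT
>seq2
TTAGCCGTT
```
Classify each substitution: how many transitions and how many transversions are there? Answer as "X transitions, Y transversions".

0 transitions, 5 transversions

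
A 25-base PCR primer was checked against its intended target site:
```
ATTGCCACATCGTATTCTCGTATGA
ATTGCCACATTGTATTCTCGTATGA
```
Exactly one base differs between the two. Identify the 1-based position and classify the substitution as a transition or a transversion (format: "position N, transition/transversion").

The sequences differ only at position 11: C→T (pyrimidine→pyrimidine), a transition.

position 11, transition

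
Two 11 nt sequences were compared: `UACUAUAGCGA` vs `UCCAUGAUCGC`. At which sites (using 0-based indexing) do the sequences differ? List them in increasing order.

1, 3, 4, 5, 7, 10

Differences at site 1 (A→C), site 3 (U→A), site 4 (A→U), site 5 (U→G), site 7 (G→U), site 10 (A→C).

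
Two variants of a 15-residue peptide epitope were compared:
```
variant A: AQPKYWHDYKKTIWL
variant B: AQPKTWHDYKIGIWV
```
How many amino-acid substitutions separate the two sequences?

The sequences differ at positions 5, 11, 12, 15 (1-based) — 4 in total.

4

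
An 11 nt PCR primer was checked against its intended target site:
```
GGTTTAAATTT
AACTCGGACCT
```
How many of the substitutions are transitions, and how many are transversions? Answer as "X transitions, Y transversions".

Transitions (purine↔purine or pyrimidine↔pyrimidine): 1 G→A, 2 G→A, 3 T→C, 5 T→C, 6 A→G, 7 A→G, 9 T→C, 10 T→C.
Transversions (purine↔pyrimidine): none.

8 transitions, 0 transversions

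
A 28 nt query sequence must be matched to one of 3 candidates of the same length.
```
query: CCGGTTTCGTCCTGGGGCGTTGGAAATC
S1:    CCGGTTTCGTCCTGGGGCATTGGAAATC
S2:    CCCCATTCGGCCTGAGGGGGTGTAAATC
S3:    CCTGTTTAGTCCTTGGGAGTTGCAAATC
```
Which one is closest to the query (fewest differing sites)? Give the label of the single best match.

Hamming distances to query — S1: 1; S2: 8; S3: 5.
Smallest is S1 with 1 mismatch.

S1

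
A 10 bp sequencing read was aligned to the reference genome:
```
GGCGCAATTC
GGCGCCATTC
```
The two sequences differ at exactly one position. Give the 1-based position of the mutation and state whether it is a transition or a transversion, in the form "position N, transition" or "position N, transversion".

position 6, transversion

Position 6 changes A→C. A is a purine and C is a pyrimidine, so this is a transversion.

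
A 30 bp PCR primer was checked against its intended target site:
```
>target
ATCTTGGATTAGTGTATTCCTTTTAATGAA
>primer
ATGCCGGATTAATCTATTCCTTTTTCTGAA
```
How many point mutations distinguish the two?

7

Mismatches (1-based): site 3: C→G; site 4: T→C; site 5: T→C; site 12: G→A; site 14: G→C; site 25: A→T; site 26: A→C.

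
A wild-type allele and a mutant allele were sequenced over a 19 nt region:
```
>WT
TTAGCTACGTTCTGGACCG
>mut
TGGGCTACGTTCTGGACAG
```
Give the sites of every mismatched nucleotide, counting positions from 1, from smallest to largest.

2, 3, 18

Differences at site 2 (T→G), site 3 (A→G), site 18 (C→A).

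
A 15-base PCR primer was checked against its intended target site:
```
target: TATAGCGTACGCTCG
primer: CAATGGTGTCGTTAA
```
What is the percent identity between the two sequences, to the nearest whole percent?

10 positions differ (1, 3, 4, 6, 7, 8, 9, 12, 14, 15), so 5 of 15 match: 5/15 = 33.33%.

33%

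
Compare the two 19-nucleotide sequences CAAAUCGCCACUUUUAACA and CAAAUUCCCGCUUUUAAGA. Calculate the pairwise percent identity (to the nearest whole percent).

79%

Mismatches at positions 6, 7, 10, 18 (1-based): 4 of 19.
Identical positions: 15/19 = 78.95% → 79%.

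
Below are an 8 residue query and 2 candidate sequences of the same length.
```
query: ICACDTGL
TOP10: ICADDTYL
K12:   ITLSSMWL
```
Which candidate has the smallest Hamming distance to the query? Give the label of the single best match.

TOP10 differs at 2 positions; K12 differs at 6 positions. The closest is TOP10.

TOP10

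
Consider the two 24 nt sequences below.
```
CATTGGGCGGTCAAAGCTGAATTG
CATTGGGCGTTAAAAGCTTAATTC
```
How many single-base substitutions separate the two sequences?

4

Mismatches (1-based): base 10: G→T; base 12: C→A; base 19: G→T; base 24: G→C.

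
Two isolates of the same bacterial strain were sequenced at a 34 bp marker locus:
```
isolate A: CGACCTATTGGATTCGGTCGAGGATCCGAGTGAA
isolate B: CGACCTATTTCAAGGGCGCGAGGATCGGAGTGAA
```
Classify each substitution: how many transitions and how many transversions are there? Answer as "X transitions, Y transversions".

0 transitions, 8 transversions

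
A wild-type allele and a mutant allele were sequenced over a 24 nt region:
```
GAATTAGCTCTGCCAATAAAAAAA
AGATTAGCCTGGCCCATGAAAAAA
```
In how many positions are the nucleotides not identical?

Comparing position by position, 7 positions differ: 1 (G/A), 2 (A/G), 9 (T/C), 10 (C/T), 11 (T/G), 15 (A/C), 18 (A/G).

7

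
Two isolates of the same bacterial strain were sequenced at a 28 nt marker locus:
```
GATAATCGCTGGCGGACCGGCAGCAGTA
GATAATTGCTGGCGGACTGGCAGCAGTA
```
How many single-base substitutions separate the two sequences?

2

Mismatches (1-based): site 7: C→T; site 18: C→T.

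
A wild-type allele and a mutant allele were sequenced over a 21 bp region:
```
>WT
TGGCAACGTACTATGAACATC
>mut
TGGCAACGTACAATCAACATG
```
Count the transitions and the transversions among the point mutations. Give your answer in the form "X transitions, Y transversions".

Transitions (purine↔purine or pyrimidine↔pyrimidine): none.
Transversions (purine↔pyrimidine): 12 T→A, 15 G→C, 21 C→G.

0 transitions, 3 transversions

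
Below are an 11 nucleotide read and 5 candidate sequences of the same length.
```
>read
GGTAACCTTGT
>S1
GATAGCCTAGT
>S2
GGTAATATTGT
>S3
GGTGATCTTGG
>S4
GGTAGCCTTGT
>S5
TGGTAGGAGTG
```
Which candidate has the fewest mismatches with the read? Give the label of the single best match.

S4

S1 differs at 3 positions; S2 differs at 2 positions; S3 differs at 3 positions; S4 differs at 1 position; S5 differs at 9 positions. The closest is S4.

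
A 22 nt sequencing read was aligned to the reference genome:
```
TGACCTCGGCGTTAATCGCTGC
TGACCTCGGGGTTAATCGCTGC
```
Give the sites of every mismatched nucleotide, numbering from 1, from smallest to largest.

10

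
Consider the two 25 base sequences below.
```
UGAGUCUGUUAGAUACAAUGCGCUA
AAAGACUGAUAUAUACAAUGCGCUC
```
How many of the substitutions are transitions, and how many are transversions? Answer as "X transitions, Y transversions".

Mismatches (1-based):
position 1: U→A (pyrimidine→purine, transversion)
position 2: G→A (purine→purine, transition)
position 5: U→A (pyrimidine→purine, transversion)
position 9: U→A (pyrimidine→purine, transversion)
position 12: G→U (purine→pyrimidine, transversion)
position 25: A→C (purine→pyrimidine, transversion)

1 transition, 5 transversions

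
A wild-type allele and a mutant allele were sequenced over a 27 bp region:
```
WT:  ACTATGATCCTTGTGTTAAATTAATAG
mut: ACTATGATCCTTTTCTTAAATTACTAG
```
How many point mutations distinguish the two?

Mismatches (1-based): base 13: G→T; base 15: G→C; base 24: A→C.

3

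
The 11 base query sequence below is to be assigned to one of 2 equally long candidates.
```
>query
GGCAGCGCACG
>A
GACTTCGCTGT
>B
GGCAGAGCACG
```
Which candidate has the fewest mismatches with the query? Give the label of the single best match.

A differs at 6 sites; B differs at 1 site. The closest is B.

B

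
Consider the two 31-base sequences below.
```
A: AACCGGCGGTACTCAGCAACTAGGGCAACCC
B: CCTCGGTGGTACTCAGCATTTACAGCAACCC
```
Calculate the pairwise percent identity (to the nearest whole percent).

74%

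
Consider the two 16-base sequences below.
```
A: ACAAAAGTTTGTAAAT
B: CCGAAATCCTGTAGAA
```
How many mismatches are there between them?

7

Comparing position by position, 7 positions differ: 1 (A/C), 3 (A/G), 7 (G/T), 8 (T/C), 9 (T/C), 14 (A/G), 16 (T/A).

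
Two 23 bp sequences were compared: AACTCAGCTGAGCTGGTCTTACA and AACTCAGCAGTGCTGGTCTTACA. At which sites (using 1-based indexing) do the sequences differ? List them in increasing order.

Scanning 1-based: 9: T/A; 11: A/T.

9, 11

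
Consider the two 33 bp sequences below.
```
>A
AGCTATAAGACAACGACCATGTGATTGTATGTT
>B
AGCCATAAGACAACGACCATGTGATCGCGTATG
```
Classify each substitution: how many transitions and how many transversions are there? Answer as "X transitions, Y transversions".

Mismatches (1-based):
site 4: T→C (pyrimidine→pyrimidine, transition)
site 26: T→C (pyrimidine→pyrimidine, transition)
site 28: T→C (pyrimidine→pyrimidine, transition)
site 29: A→G (purine→purine, transition)
site 31: G→A (purine→purine, transition)
site 33: T→G (pyrimidine→purine, transversion)

5 transitions, 1 transversion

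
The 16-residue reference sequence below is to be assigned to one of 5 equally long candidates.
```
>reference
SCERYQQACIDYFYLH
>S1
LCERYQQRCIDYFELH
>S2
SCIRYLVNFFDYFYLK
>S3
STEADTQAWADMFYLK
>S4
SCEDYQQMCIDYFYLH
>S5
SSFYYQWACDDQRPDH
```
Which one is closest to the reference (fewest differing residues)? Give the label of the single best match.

S4

S1 differs at 3 residues; S2 differs at 7 residues; S3 differs at 8 residues; S4 differs at 2 residues; S5 differs at 9 residues. The closest is S4.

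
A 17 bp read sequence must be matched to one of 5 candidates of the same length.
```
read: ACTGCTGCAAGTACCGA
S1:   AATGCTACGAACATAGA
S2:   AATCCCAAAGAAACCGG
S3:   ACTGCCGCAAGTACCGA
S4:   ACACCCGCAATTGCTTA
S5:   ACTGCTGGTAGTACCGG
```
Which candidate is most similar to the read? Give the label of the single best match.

S3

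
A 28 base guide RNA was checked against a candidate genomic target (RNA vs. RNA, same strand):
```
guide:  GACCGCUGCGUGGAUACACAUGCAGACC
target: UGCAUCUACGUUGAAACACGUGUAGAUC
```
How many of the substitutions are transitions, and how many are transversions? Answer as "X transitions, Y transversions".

Mismatches (1-based):
base 1: G→U (purine→pyrimidine, transversion)
base 2: A→G (purine→purine, transition)
base 4: C→A (pyrimidine→purine, transversion)
base 5: G→U (purine→pyrimidine, transversion)
base 8: G→A (purine→purine, transition)
base 12: G→U (purine→pyrimidine, transversion)
base 15: U→A (pyrimidine→purine, transversion)
base 20: A→G (purine→purine, transition)
base 23: C→U (pyrimidine→pyrimidine, transition)
base 27: C→U (pyrimidine→pyrimidine, transition)

5 transitions, 5 transversions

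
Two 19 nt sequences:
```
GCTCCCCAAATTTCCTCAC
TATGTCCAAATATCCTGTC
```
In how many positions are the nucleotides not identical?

Mismatches (1-based): position 1: G→T; position 2: C→A; position 4: C→G; position 5: C→T; position 12: T→A; position 17: C→G; position 18: A→T.

7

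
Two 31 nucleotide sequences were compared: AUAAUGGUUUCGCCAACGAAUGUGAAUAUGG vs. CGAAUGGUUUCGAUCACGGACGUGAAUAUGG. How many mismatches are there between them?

The sequences differ at bases 1, 2, 13, 14, 15, 19, 21 (1-based) — 7 in total.

7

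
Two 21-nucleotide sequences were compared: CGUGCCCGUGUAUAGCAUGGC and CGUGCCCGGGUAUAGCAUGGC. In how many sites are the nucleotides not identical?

Mismatches (1-based): site 9: U→G.

1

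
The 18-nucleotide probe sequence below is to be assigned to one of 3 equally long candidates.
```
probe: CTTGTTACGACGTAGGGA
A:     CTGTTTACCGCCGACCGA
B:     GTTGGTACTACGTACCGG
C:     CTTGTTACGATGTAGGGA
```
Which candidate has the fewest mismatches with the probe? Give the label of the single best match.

Hamming distances to probe — A: 8; B: 6; C: 1.
Smallest is C with 1 mismatch.

C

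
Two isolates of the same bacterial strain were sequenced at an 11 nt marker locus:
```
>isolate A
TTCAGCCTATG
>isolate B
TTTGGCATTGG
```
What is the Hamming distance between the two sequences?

5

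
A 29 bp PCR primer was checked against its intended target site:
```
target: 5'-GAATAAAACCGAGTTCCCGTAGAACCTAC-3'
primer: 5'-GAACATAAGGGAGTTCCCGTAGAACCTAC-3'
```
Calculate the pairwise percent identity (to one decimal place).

86.2%

Mismatches at positions 4, 6, 9, 10 (1-based): 4 of 29.
Identical positions: 25/29 = 86.21% → 86.2%.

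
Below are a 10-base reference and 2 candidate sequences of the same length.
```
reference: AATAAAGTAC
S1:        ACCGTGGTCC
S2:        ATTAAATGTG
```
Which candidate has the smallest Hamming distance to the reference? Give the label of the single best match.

Hamming distances to reference — S1: 6; S2: 5.
Smallest is S2 with 5 mismatches.

S2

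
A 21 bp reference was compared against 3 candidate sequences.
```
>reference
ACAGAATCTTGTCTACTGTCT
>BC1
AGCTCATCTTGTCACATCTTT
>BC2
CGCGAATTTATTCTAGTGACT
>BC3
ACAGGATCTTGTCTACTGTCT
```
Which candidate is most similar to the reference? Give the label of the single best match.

Hamming distances to reference — BC1: 9; BC2: 8; BC3: 1.
Smallest is BC3 with 1 mismatch.

BC3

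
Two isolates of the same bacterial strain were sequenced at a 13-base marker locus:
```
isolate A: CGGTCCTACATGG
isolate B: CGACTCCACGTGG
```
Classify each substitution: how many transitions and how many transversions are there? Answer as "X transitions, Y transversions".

Transitions (purine↔purine or pyrimidine↔pyrimidine): 3 G→A, 4 T→C, 5 C→T, 7 T→C, 10 A→G.
Transversions (purine↔pyrimidine): none.

5 transitions, 0 transversions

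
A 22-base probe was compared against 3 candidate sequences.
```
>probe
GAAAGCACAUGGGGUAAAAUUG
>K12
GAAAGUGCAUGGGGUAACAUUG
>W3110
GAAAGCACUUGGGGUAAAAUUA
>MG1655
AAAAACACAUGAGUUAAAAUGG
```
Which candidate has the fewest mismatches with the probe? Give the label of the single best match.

W3110

K12 differs at 3 sites; W3110 differs at 2 sites; MG1655 differs at 5 sites. The closest is W3110.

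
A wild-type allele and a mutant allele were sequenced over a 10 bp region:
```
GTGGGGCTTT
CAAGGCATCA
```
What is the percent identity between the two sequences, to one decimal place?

7 positions differ (1, 2, 3, 6, 7, 9, 10), so 3 of 10 match: 3/10 = 30%.

30.0%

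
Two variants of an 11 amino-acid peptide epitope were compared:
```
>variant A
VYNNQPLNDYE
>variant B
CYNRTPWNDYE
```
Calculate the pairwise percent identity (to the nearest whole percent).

Mismatches at positions 1, 4, 5, 7 (1-based): 4 of 11.
Identical positions: 7/11 = 63.64% → 64%.

64%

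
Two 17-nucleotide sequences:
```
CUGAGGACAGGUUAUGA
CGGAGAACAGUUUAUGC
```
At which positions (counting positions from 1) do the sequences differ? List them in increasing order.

Scanning 1-based: 2: U/G; 6: G/A; 11: G/U; 17: A/C.

2, 6, 11, 17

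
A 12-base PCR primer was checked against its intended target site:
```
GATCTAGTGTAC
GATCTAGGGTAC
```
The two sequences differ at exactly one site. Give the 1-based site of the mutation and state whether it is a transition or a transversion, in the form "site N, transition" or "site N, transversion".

The sequences differ only at site 8: T→G (pyrimidine→purine), a transversion.

site 8, transversion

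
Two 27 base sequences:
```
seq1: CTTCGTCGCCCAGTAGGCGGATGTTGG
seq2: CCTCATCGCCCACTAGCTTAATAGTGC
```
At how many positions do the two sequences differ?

Comparing position by position, 10 positions differ: 2 (T/C), 5 (G/A), 13 (G/C), 17 (G/C), 18 (C/T), 19 (G/T), 20 (G/A), 23 (G/A), 24 (T/G), 27 (G/C).

10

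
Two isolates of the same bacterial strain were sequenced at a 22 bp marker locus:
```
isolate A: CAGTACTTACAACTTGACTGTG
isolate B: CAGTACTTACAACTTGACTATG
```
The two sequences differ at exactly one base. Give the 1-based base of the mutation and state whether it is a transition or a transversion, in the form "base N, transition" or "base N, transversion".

base 20, transition

Base 20 changes G→A. G is a purine and A is a purine, so this is a transition.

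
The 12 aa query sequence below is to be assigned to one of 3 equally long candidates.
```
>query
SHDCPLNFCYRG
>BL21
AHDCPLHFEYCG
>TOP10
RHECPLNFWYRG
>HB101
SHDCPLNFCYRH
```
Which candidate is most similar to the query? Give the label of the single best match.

HB101

Hamming distances to query — BL21: 4; TOP10: 3; HB101: 1.
Smallest is HB101 with 1 mismatch.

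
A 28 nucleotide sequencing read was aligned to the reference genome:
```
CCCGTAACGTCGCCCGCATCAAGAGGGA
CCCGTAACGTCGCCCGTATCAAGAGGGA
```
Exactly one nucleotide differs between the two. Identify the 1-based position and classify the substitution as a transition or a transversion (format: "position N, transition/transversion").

Position 17 changes C→T. C is a pyrimidine and T is a pyrimidine, so this is a transition.

position 17, transition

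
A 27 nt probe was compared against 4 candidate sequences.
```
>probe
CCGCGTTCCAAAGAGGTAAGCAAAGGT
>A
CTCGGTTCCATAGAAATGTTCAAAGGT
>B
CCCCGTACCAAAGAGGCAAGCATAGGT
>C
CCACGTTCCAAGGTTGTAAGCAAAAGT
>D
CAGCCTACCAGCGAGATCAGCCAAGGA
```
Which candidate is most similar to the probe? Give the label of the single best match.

B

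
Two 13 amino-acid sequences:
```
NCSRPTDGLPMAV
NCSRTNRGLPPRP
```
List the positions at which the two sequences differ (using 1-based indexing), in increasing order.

5, 6, 7, 11, 12, 13

Differences at position 5 (P→T), position 6 (T→N), position 7 (D→R), position 11 (M→P), position 12 (A→R), position 13 (V→P).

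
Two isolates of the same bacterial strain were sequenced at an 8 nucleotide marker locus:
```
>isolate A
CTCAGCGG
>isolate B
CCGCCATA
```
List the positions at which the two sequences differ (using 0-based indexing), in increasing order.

Differences at position 1 (T→C), position 2 (C→G), position 3 (A→C), position 4 (G→C), position 5 (C→A), position 6 (G→T), position 7 (G→A).

1, 2, 3, 4, 5, 6, 7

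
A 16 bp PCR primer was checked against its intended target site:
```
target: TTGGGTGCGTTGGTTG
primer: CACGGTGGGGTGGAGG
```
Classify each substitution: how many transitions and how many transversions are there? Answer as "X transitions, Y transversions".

1 transition, 6 transversions

Transitions (purine↔purine or pyrimidine↔pyrimidine): 1 T→C.
Transversions (purine↔pyrimidine): 2 T→A, 3 G→C, 8 C→G, 10 T→G, 14 T→A, 15 T→G.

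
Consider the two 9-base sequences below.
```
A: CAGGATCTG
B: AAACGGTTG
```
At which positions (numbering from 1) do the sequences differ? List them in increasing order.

Differences at position 1 (C→A), position 3 (G→A), position 4 (G→C), position 5 (A→G), position 6 (T→G), position 7 (C→T).

1, 3, 4, 5, 6, 7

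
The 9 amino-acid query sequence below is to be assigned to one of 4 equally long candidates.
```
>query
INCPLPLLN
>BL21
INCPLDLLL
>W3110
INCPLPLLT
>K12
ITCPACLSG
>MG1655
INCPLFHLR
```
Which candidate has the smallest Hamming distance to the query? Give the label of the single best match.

W3110

Hamming distances to query — BL21: 2; W3110: 1; K12: 5; MG1655: 3.
Smallest is W3110 with 1 mismatch.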